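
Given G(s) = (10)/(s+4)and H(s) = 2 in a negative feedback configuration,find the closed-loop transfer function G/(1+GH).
Closed-loop T = G/(1+GH).
Numerator: G_num * H_den = 10.
Denominator: G_den * H_den + G_num * H_num = (s + 4) + (20) = s + 24.
T(s) = (10)/(s + 24)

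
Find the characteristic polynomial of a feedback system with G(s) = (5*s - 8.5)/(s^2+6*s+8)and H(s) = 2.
Characteristic poly = G_den * H_den + G_num * H_num = (s^2 + 6*s + 8) + (10*s - 17) = s^2 + 16*s - 9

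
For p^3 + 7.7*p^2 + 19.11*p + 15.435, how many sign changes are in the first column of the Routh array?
Routh array:
p^3: [1, 19.11]; p^2: [7.7, 15.435]; p^1: [17.1055]; p^0: [15.435]
First column: [1, 7.7, 17.1055, 15.435]. Sign changes = 0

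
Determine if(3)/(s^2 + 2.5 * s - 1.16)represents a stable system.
Denominator: s^2 + 2.5*s - 1.16 = (s - 0.4)(s + 2.9). Poles: -2.9, 0.4. All Re(p)<0: No (unstable)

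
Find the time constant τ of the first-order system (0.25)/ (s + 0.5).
First-order system: τ = -1/pole. Pole = -0.5. τ = -1/(-0.5) = 2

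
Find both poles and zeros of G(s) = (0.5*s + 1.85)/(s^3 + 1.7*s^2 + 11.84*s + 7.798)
Set denominator = 0: s^3 + 1.7*s^2 + 11.84*s + 7.798 = (s + 0.7)(s^2 + s + 11.14) = 0 → Poles: -0.5 + 3.3j, -0.5 - 3.3j, -0.7
Set numerator = 0: 0.5*s + 1.85 = 0 → Zeros: -3.7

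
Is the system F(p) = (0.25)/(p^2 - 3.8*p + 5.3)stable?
Denominator: p^2 - 3.8*p + 5.3. Poles: 1.9 + 1.3j, 1.9 - 1.3j. All Re(p)<0: No (unstable)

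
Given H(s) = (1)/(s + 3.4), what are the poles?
Set denominator = 0: s + 3.4 = 0 → Poles: -3.4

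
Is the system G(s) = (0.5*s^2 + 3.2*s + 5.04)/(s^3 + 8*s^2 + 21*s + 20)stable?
Denominator: s^3 + 8*s^2 + 21*s + 20 = (s + 4)(s^2 + 4*s + 5). Poles: -2 + 1j, -2 - 1j, -4. All Re(p)<0: Yes (stable)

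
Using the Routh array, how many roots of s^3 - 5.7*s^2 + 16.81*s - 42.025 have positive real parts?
Routh array:
s^3: [1, 16.81]; s^2: [-5.7, -42.025]; s^1: [9.43719]; s^0: [-42.025]
First column: [1, -5.7, 9.43719, -42.025]. Sign changes = RHP roots = 3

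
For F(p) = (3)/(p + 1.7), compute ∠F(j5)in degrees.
Substitute p = j*5: F(j5) = 0.182861 - 0.537827j.
∠F(j5) = atan2(Im, Re) = atan2(-0.537827, 0.182861) = -71.22°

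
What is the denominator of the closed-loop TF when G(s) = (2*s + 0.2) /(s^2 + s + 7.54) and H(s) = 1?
Characteristic poly = G_den * H_den + G_num * H_num = (s^2 + s + 7.54) + (2*s + 0.2) = s^2 + 3*s + 7.74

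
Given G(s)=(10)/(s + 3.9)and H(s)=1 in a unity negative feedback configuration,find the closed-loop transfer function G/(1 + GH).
Closed-loop T = G/(1+GH).
Numerator: G_num * H_den = 10.
Denominator: G_den * H_den + G_num * H_num = (s + 3.9) + (10) = s + 13.9.
T(s) = (10)/(s + 13.9)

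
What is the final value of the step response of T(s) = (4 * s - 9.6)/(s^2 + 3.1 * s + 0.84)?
FVT: lim_{t→∞} y(t) = lim_{s→0} s*Y(s) where Y(s) = T(s)/s.
= lim_{s→0} T(s) = T(0) = num(0)/den(0) = -9.6/0.84 = -11.43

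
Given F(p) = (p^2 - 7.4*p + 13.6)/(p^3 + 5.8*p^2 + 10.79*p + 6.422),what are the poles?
Set denominator = 0: p^3 + 5.8*p^2 + 10.79*p + 6.422 = (p + 2.6)(p + 1.3)(p + 1.9) = 0 → Poles: -1.3, -1.9, -2.6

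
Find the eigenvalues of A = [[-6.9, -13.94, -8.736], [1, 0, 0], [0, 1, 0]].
Eigenvalues solve det(λI - A) = 0.
Characteristic polynomial: λ^3 + 6.9*λ^2 + 13.94*λ + 8.736 = 0.
Factor: (λ + 3.9)(λ + 1.6)(λ + 1.4) = 0.
Roots: -1.4, -1.6, -3.9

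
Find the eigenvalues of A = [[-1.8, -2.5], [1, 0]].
Eigenvalues solve det(λI - A) = 0.
Characteristic polynomial: λ^2 + 1.8*λ + 2.5 = 0.
Roots: -0.9 + 1.3j, -0.9 - 1.3j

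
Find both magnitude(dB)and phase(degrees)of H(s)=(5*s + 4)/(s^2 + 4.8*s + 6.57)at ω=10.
Substitute s = j*10: H(j10) = 0.183654 - 0.440807j.
|H| = 20*log₁₀(sqrt(Re²+Im²)) = -6.42 dB.
∠H = atan2(Im, Re) = -67.38°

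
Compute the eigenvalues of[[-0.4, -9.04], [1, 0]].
Eigenvalues solve det(λI - A) = 0.
Characteristic polynomial: λ^2 + 0.4*λ + 9.04 = 0.
Roots: -0.2 + 3j, -0.2 - 3j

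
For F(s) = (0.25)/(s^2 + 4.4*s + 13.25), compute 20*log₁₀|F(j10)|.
Substitute s = j*10: F(j10) = -0.00229217 - 0.0011626j.
|F(j10)| = sqrt(Re² + Im²) = 0.00257.
20*log₁₀(0.00257) = -51.80 dB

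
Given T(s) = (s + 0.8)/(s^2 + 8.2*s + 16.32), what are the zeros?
Set numerator = 0: s + 0.8 = 0 → Zeros: -0.8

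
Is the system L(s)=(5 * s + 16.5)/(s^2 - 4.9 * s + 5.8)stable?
Denominator: s^2 - 4.9*s + 5.8 = (s - 2.9)(s - 2). Poles: 2, 2.9. All Re(p)<0: No (unstable)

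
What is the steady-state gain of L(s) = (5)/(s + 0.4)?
DC gain = L(0) = num(0)/den(0) = 5/0.4 = 12.5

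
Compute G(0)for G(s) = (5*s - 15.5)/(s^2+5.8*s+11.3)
DC gain = G(0) = num(0)/den(0) = -15.5/11.3 = -1.372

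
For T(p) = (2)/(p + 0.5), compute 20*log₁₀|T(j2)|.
Substitute p = j*2: T(j2) = 0.235294 - 0.941176j.
|T(j2)| = sqrt(Re² + Im²) = 0.9701.
20*log₁₀(0.9701) = -0.26 dB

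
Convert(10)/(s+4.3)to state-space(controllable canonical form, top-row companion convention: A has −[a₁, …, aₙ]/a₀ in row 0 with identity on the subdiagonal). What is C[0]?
Reachable canonical form: C = numerator coefficients (right-aligned, zero-padded to length n).
num = 10, C = [[10]].
C[0] = 10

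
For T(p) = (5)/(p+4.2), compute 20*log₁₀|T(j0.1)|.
Substitute p = j*0.1: T(j0.1) = 1.1898 - 0.0283286j.
|T(j0.1)| = sqrt(Re² + Im²) = 1.19.
20*log₁₀(1.19) = 1.51 dB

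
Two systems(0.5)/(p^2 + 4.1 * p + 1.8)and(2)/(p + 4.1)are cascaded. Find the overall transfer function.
Series: H = H₁ · H₂ = (n₁·n₂)/(d₁·d₂).
Num: n₁·n₂ = 1. Den: d₁·d₂ = p^3 + 8.2*p^2 + 18.61*p + 7.38.
H(p) = (1)/(p^3 + 8.2*p^2 + 18.61*p + 7.38)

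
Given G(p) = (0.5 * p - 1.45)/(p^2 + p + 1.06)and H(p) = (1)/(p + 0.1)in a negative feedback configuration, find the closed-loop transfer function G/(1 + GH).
Closed-loop T = G/(1+GH).
Numerator: G_num * H_den = 0.5*p^2 - 1.4*p - 0.145.
Denominator: G_den * H_den + G_num * H_num = (p^3 + 1.1*p^2 + 1.16*p + 0.106) + (0.5*p - 1.45) = p^3 + 1.1*p^2 + 1.66*p - 1.344.
T(p) = (0.5*p^2 - 1.4*p - 0.145)/(p^3 + 1.1*p^2 + 1.66*p - 1.344)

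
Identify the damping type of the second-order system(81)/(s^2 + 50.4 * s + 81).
Standard form: ωn²/(s²+2ζωn·s+ωn²) gives ωn=9, ζ=2.8.
Overdamped (ζ = 2.8 > 1)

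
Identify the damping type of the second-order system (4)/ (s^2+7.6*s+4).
Standard form: ωn²/(s²+2ζωn·s+ωn²) gives ωn=2, ζ=1.9.
Overdamped (ζ = 1.9 > 1)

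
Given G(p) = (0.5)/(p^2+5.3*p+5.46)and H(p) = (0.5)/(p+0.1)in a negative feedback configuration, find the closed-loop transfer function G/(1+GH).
Closed-loop T = G/(1+GH).
Numerator: G_num * H_den = 0.5*p + 0.05.
Denominator: G_den * H_den + G_num * H_num = (p^3 + 5.4*p^2 + 5.99*p + 0.546) + (0.25) = p^3 + 5.4*p^2 + 5.99*p + 0.796.
T(p) = (0.5*p + 0.05)/(p^3 + 5.4*p^2 + 5.99*p + 0.796)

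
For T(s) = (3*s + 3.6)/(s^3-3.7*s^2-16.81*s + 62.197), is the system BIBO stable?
Denominator: s^3 - 3.7*s^2 - 16.81*s + 62.197 = (s - 4.1)(s + 4.1)(s - 3.7). Poles: -4.1, 3.7, 4.1. All Re(p)<0: No (unstable)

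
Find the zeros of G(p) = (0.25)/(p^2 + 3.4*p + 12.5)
Numerator is a nonzero constant (0.25) → Zeros: none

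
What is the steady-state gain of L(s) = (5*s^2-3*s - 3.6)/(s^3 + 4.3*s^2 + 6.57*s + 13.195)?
DC gain = L(0) = num(0)/den(0) = -3.6/13.195 = -0.2728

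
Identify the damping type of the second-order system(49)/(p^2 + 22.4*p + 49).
Standard form: ωn²/(p²+2ζωn·p+ωn²) gives ωn=7, ζ=1.6.
Overdamped (ζ = 1.6 > 1)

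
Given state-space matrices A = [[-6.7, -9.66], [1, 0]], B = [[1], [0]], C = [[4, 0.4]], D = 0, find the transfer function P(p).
P(p) = C(pI - A)⁻¹B + D.
Characteristic polynomial det(pI - A) = p^2 + 6.7*p + 9.66.
Numerator from C·adj(pI-A)·B + D·det(pI-A) = 4*p + 0.4.
P(p) = (4*p + 0.4)/(p^2 + 6.7*p + 9.66)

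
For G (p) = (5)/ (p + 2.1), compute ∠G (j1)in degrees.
Substitute p = j*1: G(j1) = 1.94085 - 0.924214j.
∠G(j1) = atan2(Im, Re) = atan2(-0.924214, 1.94085) = -25.46°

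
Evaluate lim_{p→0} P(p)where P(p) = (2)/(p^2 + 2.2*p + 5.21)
DC gain = P(0) = num(0)/den(0) = 2/5.21 = 0.3839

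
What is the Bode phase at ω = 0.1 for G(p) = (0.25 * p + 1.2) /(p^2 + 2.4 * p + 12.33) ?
Substitute p = j*0.1: G(j0.1) = 0.0974052 + 0.000131718j.
∠G(j0.1) = atan2(Im, Re) = atan2(0.000131718, 0.0974052) = 0.08°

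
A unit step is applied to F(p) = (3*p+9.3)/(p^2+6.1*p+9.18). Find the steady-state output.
FVT: lim_{t→∞} y(t) = lim_{p→0} p*Y(p) where Y(p) = F(p)/p.
= lim_{p→0} F(p) = F(0) = num(0)/den(0) = 9.3/9.18 = 1.013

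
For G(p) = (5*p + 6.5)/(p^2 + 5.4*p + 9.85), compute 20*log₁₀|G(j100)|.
Substitute p = j*100: G(j100) = 0.0020487 - 0.0499386j.
|G(j100)| = sqrt(Re² + Im²) = 0.04998.
20*log₁₀(0.04998) = -26.02 dB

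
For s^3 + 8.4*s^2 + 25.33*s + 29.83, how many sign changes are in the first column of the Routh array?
Routh array:
s^3: [1, 25.33]; s^2: [8.4, 29.83]; s^1: [21.7788]; s^0: [29.83]
First column: [1, 8.4, 21.7788, 29.83]. Sign changes = 0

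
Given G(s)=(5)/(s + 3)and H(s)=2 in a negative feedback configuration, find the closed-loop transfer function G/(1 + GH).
Closed-loop T = G/(1+GH).
Numerator: G_num * H_den = 5.
Denominator: G_den * H_den + G_num * H_num = (s + 3) + (10) = s + 13.
T(s) = (5)/(s + 13)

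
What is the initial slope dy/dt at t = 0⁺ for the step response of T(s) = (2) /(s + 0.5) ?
IVT: y'(0⁺) = lim_{s→∞} s²·Y(s) = lim_{s→∞} s·T(s).
deg(num) = 0, deg(den) = 1, relative degree = 1, so s·T(s) → (leading num)/(leading den) = 2/1 = 2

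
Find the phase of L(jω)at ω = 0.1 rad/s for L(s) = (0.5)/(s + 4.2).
Substitute s = j*0.1: L(j0.1) = 0.11898 - 0.00283286j.
∠L(j0.1) = atan2(Im, Re) = atan2(-0.00283286, 0.11898) = -1.36°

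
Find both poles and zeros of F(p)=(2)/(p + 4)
Set denominator = 0: p + 4 = 0 → Poles: -4
Numerator is a nonzero constant (2) → Zeros: none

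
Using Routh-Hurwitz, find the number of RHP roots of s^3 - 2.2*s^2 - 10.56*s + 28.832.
Routh array:
s^3: [1, -10.56]; s^2: [-2.2, 28.832]; s^1: [2.54545]; s^0: [28.832]
First column: [1, -2.2, 2.54545, 28.832]. Sign changes = RHP roots = 2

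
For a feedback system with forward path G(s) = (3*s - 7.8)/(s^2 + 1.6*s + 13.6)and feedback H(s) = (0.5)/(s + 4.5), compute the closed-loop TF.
Closed-loop T = G/(1+GH).
Numerator: G_num * H_den = 3*s^2 + 5.7*s - 35.1.
Denominator: G_den * H_den + G_num * H_num = (s^3 + 6.1*s^2 + 20.8*s + 61.2) + (1.5*s - 3.9) = s^3 + 6.1*s^2 + 22.3*s + 57.3.
T(s) = (3*s^2 + 5.7*s - 35.1)/(s^3 + 6.1*s^2 + 22.3*s + 57.3)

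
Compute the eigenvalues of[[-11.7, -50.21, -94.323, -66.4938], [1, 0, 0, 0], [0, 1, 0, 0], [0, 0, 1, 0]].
Eigenvalues solve det(λI - A) = 0.
Characteristic polynomial: λ^4 + 11.7*λ^3 + 50.21*λ^2 + 94.323*λ + 66.4938 = 0.
Factor: (λ + 3.4)(λ + 4.1)(λ^2 + 4.2*λ + 4.77) = 0.
Roots: -2.1 + 0.6j, -2.1 - 0.6j, -3.4, -4.1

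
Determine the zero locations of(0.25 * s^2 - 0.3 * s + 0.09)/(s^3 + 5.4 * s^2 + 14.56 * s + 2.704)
Set numerator = 0: 0.25*s^2 - 0.3*s + 0.09 = 0.25*(s - 0.6)(s - 0.6) = 0 → Zeros: 0.6, 0.6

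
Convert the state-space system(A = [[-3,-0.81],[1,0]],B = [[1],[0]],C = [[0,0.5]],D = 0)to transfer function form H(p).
H(p) = C(pI - A)⁻¹B + D.
Characteristic polynomial det(pI - A) = p^2 + 3*p + 0.81.
Numerator from C·adj(pI-A)·B + D·det(pI-A) = 0.5.
H(p) = (0.5)/(p^2 + 3*p + 0.81)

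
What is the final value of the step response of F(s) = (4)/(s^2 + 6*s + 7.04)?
FVT: lim_{t→∞} y(t) = lim_{s→0} s*Y(s) where Y(s) = F(s)/s.
= lim_{s→0} F(s) = F(0) = num(0)/den(0) = 4/7.04 = 0.5682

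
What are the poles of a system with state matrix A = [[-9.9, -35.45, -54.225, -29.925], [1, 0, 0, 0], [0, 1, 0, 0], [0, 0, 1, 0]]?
Eigenvalues solve det(λI - A) = 0.
Characteristic polynomial: λ^4 + 9.9*λ^3 + 35.45*λ^2 + 54.225*λ + 29.925 = 0.
Factor: (λ + 1.9)(λ + 3.5)(λ + 3)(λ + 1.5) = 0.
Roots: -1.5, -1.9, -3, -3.5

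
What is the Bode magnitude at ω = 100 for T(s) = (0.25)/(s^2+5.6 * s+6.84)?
Substitute s = j*100: T(j100) = -2.49388e-05 - 1.39753e-06j.
|T(j100)| = sqrt(Re² + Im²) = 2.498e-05.
20*log₁₀(2.498e-05) = -92.05 dB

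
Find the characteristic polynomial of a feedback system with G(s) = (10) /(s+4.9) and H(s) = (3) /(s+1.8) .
Characteristic poly = G_den * H_den + G_num * H_num = (s^2 + 6.7*s + 8.82) + (30) = s^2 + 6.7*s + 38.82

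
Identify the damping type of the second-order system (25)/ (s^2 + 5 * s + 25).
Standard form: ωn²/(s²+2ζωn·s+ωn²) gives ωn=5, ζ=0.5.
Underdamped (ζ = 0.5 < 1)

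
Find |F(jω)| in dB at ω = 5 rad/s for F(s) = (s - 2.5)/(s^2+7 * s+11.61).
Substitute s = j*5: F(j5) = 0.148456 + 0.0146337j.
|F(j5)| = sqrt(Re² + Im²) = 0.1492.
20*log₁₀(0.1492) = -16.53 dB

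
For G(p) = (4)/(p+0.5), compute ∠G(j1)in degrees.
Substitute p = j*1: G(j1) = 1.6 - 3.2j.
∠G(j1) = atan2(Im, Re) = atan2(-3.2, 1.6) = -63.43°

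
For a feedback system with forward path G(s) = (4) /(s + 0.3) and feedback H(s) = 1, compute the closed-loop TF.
Closed-loop T = G/(1+GH).
Numerator: G_num * H_den = 4.
Denominator: G_den * H_den + G_num * H_num = (s + 0.3) + (4) = s + 4.3.
T(s) = (4)/(s + 4.3)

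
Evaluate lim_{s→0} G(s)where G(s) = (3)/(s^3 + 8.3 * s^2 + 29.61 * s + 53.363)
DC gain = G(0) = num(0)/den(0) = 3/53.363 = 0.05622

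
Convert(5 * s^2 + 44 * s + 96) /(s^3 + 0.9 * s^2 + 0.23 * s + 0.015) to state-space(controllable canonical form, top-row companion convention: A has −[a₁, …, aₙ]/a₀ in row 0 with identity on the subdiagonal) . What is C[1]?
Reachable canonical form: C = numerator coefficients (right-aligned, zero-padded to length n).
num = 5*s^2 + 44*s + 96, C = [[5, 44, 96]].
C[1] = 44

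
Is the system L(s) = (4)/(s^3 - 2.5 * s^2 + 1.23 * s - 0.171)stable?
Denominator: s^3 - 2.5*s^2 + 1.23*s - 0.171 = (s - 0.3)(s - 1.9)(s - 0.3). Poles: 0.3, 0.3, 1.9. All Re(p)<0: No (unstable)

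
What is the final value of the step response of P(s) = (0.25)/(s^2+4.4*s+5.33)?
FVT: lim_{t→∞} y(t) = lim_{s→0} s*Y(s) where Y(s) = P(s)/s.
= lim_{s→0} P(s) = P(0) = num(0)/den(0) = 0.25/5.33 = 0.0469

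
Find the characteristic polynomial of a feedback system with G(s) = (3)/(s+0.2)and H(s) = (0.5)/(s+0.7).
Characteristic poly = G_den * H_den + G_num * H_num = (s^2 + 0.9*s + 0.14) + (1.5) = s^2 + 0.9*s + 1.64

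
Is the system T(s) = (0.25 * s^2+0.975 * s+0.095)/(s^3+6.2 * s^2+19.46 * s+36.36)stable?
Denominator: s^3 + 6.2*s^2 + 19.46*s + 36.36 = (s + 3.6)(s^2 + 2.6*s + 10.1). Poles: -1.3 + 2.9j, -1.3 - 2.9j, -3.6. All Re(p)<0: Yes (stable)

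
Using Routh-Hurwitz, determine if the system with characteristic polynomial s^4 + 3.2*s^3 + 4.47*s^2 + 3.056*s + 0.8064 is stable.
Routh array:
s^4: [1, 4.47, 0.8064]; s^3: [3.2, 3.056]; s^2: [3.515, 0.8064]; s^1: [2.32187]; s^0: [0.8064]
First column: [1, 3.2, 3.515, 2.32187, 0.8064]. Sign changes = 0.
Yes, stable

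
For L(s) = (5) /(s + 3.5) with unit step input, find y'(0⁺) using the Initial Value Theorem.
IVT: y'(0⁺) = lim_{s→∞} s²·Y(s) = lim_{s→∞} s·L(s).
deg(num) = 0, deg(den) = 1, relative degree = 1, so s·L(s) → (leading num)/(leading den) = 5/1 = 5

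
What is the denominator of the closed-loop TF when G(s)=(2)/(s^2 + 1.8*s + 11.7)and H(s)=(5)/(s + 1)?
Characteristic poly = G_den * H_den + G_num * H_num = (s^3 + 2.8*s^2 + 13.5*s + 11.7) + (10) = s^3 + 2.8*s^2 + 13.5*s + 21.7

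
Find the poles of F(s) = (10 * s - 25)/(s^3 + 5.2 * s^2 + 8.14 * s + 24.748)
Set denominator = 0: s^3 + 5.2*s^2 + 8.14*s + 24.748 = (s + 4.6)(s^2 + 0.6*s + 5.38) = 0 → Poles: -0.3 + 2.3j, -0.3 - 2.3j, -4.6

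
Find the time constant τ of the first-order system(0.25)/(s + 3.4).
First-order system: τ = -1/pole. Pole = -3.4. τ = -1/(-3.4) = 0.2941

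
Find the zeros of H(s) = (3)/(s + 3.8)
Numerator is a nonzero constant (3) → Zeros: none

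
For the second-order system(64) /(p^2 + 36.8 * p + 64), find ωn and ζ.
Standard form: ωn²/(p²+2ζωn·p+ωn²).
const=64=ωn² → ωn=8, p coeff=36.8=2ζωn → ζ=2.3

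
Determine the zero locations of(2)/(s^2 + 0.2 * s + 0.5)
Numerator is a nonzero constant (2) → Zeros: none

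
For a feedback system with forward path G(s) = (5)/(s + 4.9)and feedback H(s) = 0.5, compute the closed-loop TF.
Closed-loop T = G/(1+GH).
Numerator: G_num * H_den = 5.
Denominator: G_den * H_den + G_num * H_num = (s + 4.9) + (2.5) = s + 7.4.
T(s) = (5)/(s + 7.4)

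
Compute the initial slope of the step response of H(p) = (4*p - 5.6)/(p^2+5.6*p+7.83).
IVT: y'(0⁺) = lim_{p→∞} p²·Y(p) = lim_{p→∞} p·H(p).
deg(num) = 1, deg(den) = 2, relative degree = 1, so p·H(p) → (leading num)/(leading den) = 4/1 = 4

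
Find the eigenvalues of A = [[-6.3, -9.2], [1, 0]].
Eigenvalues solve det(λI - A) = 0.
Characteristic polynomial: λ^2 + 6.3*λ + 9.2 = 0.
Factor: (λ + 2.3)(λ + 4) = 0.
Roots: -2.3, -4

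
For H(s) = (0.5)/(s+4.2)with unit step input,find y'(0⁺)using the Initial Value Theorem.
IVT: y'(0⁺) = lim_{s→∞} s²·Y(s) = lim_{s→∞} s·H(s).
deg(num) = 0, deg(den) = 1, relative degree = 1, so s·H(s) → (leading num)/(leading den) = 0.5/1 = 0.5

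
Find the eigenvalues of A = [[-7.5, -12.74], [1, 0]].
Eigenvalues solve det(λI - A) = 0.
Characteristic polynomial: λ^2 + 7.5*λ + 12.74 = 0.
Factor: (λ + 4.9)(λ + 2.6) = 0.
Roots: -2.6, -4.9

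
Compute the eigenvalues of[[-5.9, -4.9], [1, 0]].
Eigenvalues solve det(λI - A) = 0.
Characteristic polynomial: λ^2 + 5.9*λ + 4.9 = 0.
Factor: (λ + 4.9)(λ + 1) = 0.
Roots: -1, -4.9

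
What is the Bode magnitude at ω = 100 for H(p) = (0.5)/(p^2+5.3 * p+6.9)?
Substitute p = j*100: H(j100) = -4.98942e-05 - 2.64622e-06j.
|H(j100)| = sqrt(Re² + Im²) = 4.996e-05.
20*log₁₀(4.996e-05) = -86.03 dB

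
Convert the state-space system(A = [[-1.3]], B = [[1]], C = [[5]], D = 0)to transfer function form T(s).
T(s) = C(sI - A)⁻¹B + D.
Characteristic polynomial det(sI - A) = s + 1.3.
Numerator from C·adj(sI-A)·B + D·det(sI-A) = 5.
T(s) = (5)/(s + 1.3)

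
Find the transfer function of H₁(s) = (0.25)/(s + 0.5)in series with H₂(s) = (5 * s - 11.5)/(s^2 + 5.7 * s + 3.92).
Series: H = H₁ · H₂ = (n₁·n₂)/(d₁·d₂).
Num: n₁·n₂ = 1.25*s - 2.875. Den: d₁·d₂ = s^3 + 6.2*s^2 + 6.77*s + 1.96.
H(s) = (1.25*s - 2.875)/(s^3 + 6.2*s^2 + 6.77*s + 1.96)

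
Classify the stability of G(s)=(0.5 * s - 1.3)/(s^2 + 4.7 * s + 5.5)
Denominator: s^2 + 4.7*s + 5.5 = (s + 2.2)(s + 2.5). Poles: -2.2, -2.5. Stable (all poles in LHP)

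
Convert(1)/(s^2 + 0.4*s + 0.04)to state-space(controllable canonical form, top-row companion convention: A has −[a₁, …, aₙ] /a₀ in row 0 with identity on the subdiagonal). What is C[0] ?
Reachable canonical form: C = numerator coefficients (right-aligned, zero-padded to length n).
num = 1, C = [[0, 1]].
C[0] = 0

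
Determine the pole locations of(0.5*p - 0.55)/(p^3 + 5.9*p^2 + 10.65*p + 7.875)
Set denominator = 0: p^3 + 5.9*p^2 + 10.65*p + 7.875 = (p + 3.5)(p^2 + 2.4*p + 2.25) = 0 → Poles: -1.2 + 0.9j, -1.2 - 0.9j, -3.5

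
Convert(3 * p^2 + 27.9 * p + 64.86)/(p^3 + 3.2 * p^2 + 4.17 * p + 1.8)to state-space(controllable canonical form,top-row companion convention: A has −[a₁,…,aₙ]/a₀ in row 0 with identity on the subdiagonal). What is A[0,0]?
Reachable canonical form for den = p^3 + 3.2*p^2 + 4.17*p + 1.8: top row of A = -[a₁,a₂,...,aₙ]/a₀, ones on the subdiagonal, zeros elsewhere.
A = [[-3.2, -4.17, -1.8], [1, 0, 0], [0, 1, 0]].
A[0,0] = -3.2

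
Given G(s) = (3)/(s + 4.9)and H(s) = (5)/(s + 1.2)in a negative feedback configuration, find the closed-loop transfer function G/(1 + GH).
Closed-loop T = G/(1+GH).
Numerator: G_num * H_den = 3*s + 3.6.
Denominator: G_den * H_den + G_num * H_num = (s^2 + 6.1*s + 5.88) + (15) = s^2 + 6.1*s + 20.88.
T(s) = (3*s + 3.6)/(s^2 + 6.1*s + 20.88)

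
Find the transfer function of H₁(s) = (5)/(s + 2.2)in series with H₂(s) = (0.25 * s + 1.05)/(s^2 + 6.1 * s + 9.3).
Series: H = H₁ · H₂ = (n₁·n₂)/(d₁·d₂).
Num: n₁·n₂ = 1.25*s + 5.25. Den: d₁·d₂ = s^3 + 8.3*s^2 + 22.72*s + 20.46.
H(s) = (1.25*s + 5.25)/(s^3 + 8.3*s^2 + 22.72*s + 20.46)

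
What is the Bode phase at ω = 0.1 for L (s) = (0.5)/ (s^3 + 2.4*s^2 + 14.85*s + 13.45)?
Substitute s = j*0.1: L(j0.1) = 0.0367917 - 0.00406665j.
∠L(j0.1) = atan2(Im, Re) = atan2(-0.00406665, 0.0367917) = -6.31°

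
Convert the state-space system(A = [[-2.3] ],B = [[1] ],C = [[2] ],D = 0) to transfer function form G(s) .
G(s) = C(sI - A)⁻¹B + D.
Characteristic polynomial det(sI - A) = s + 2.3.
Numerator from C·adj(sI-A)·B + D·det(sI-A) = 2.
G(s) = (2)/(s + 2.3)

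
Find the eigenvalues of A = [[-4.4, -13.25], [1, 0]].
Eigenvalues solve det(λI - A) = 0.
Characteristic polynomial: λ^2 + 4.4*λ + 13.25 = 0.
Roots: -2.2 + 2.9j, -2.2 - 2.9j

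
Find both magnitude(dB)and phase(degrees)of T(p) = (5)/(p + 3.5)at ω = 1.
Substitute p = j*1: T(j1) = 1.32075 - 0.377358j.
|T| = 20*log₁₀(sqrt(Re²+Im²)) = 2.76 dB.
∠T = atan2(Im, Re) = -15.95°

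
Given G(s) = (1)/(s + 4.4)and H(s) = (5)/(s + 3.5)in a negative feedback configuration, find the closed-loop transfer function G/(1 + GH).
Closed-loop T = G/(1+GH).
Numerator: G_num * H_den = s + 3.5.
Denominator: G_den * H_den + G_num * H_num = (s^2 + 7.9*s + 15.4) + (5) = s^2 + 7.9*s + 20.4.
T(s) = (s + 3.5)/(s^2 + 7.9*s + 20.4)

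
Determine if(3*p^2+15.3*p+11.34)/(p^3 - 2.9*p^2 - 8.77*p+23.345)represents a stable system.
Denominator: p^3 - 2.9*p^2 - 8.77*p + 23.345 = (p - 3.5)(p - 2.3)(p + 2.9). Poles: -2.9, 2.3, 3.5. All Re(p)<0: No (unstable)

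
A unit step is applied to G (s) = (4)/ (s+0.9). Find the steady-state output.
FVT: lim_{t→∞} y(t) = lim_{s→0} s*Y(s) where Y(s) = G(s)/s.
= lim_{s→0} G(s) = G(0) = num(0)/den(0) = 4/0.9 = 4.444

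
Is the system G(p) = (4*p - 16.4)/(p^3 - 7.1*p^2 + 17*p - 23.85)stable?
Denominator: p^3 - 7.1*p^2 + 17*p - 23.85 = (p - 4.5)(p^2 - 2.6*p + 5.3). Poles: 1.3 + 1.9j, 1.3 - 1.9j, 4.5. All Re(p)<0: No (unstable)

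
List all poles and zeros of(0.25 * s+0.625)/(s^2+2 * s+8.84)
Set denominator = 0: s^2 + 2*s + 8.84 = 0 → Poles: -1 + 2.8j, -1 - 2.8j
Set numerator = 0: 0.25*s + 0.625 = 0 → Zeros: -2.5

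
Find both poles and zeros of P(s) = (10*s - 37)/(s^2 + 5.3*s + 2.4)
Set denominator = 0: s^2 + 5.3*s + 2.4 = (s + 4.8)(s + 0.5) = 0 → Poles: -0.5, -4.8
Set numerator = 0: 10*s - 37 = 0 → Zeros: 3.7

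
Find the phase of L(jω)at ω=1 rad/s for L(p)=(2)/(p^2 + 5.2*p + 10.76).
Substitute p = j*1: L(j1) = 0.159611 - 0.0850385j.
∠L(j1) = atan2(Im, Re) = atan2(-0.0850385, 0.159611) = -28.05°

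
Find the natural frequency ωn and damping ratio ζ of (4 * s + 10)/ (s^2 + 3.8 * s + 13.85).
Underdamped: complex pole -1.9 + 3.2j. ωn = |pole| = 3.722, ζ = -Re(pole)/ωn = 0.5105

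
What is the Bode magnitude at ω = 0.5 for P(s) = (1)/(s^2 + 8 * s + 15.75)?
Substitute s = j*0.5: P(j0.5) = 0.0604878 - 0.0156098j.
|P(j0.5)| = sqrt(Re² + Im²) = 0.06247.
20*log₁₀(0.06247) = -24.09 dB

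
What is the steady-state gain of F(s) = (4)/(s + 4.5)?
DC gain = F(0) = num(0)/den(0) = 4/4.5 = 0.8889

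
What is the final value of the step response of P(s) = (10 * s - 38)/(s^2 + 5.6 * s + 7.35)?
FVT: lim_{t→∞} y(t) = lim_{s→0} s*Y(s) where Y(s) = P(s)/s.
= lim_{s→0} P(s) = P(0) = num(0)/den(0) = -38/7.35 = -5.17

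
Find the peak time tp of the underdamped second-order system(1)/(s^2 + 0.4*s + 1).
Standard form: ωn²/(s²+2ζωn·s+ωn²) → ωn = 1, ζ = 0.2.
ωd = ωn·√(1-ζ²) = 1·√(1-0.2²) = 0.9798.
tp = π/ωd = π/0.9798 = 3.206 s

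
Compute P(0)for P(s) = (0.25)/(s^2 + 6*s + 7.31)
DC gain = P(0) = num(0)/den(0) = 0.25/7.31 = 0.0342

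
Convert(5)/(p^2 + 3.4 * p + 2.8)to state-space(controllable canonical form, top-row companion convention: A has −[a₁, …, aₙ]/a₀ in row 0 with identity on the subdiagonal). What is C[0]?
Reachable canonical form: C = numerator coefficients (right-aligned, zero-padded to length n).
num = 5, C = [[0, 5]].
C[0] = 0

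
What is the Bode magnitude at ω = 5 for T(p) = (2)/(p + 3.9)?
Substitute p = j*5: T(j5) = 0.193982 - 0.248694j.
|T(j5)| = sqrt(Re² + Im²) = 0.3154.
20*log₁₀(0.3154) = -10.02 dB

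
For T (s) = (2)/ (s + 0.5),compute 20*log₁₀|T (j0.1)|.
Substitute s = j*0.1: T(j0.1) = 3.84615 - 0.769231j.
|T(j0.1)| = sqrt(Re² + Im²) = 3.922.
20*log₁₀(3.922) = 11.87 dB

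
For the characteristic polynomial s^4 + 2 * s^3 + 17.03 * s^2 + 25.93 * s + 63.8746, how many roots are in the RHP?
s^4 + 2*s^3 + 17.03*s^2 + 25.93*s + 63.8746 = (s^2 - 0.2*s + 12.26)(s^2 + 2.2*s + 5.21). Poles: -1.1 + 2j, -1.1 - 2j, 0.1 + 3.5j, 0.1 - 3.5j. RHP poles (Re>0): 2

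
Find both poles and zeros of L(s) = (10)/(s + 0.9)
Set denominator = 0: s + 0.9 = 0 → Poles: -0.9
Numerator is a nonzero constant (10) → Zeros: none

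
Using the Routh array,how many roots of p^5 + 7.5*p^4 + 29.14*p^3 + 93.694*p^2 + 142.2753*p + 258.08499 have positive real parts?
Routh array:
p^5: [1, 29.14, 142.2753]; p^4: [7.5, 93.694, 258.08499]; p^3: [16.6475, 107.864]; p^2: [45.0992, 258.08499]; p^1: [12.5971]; p^0: [258.08499]
First column: [1, 7.5, 16.6475, 45.0992, 12.5971, 258.08499]. Sign changes = RHP roots = 0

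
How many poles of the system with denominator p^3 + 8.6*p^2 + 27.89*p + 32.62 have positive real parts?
p^3 + 8.6*p^2 + 27.89*p + 32.62 = (p + 2.8)(p^2 + 5.8*p + 11.65). Poles: -2.8, -2.9 + 1.8j, -2.9 - 1.8j. RHP poles (Re>0): 0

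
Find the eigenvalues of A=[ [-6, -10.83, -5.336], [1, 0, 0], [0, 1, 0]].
Eigenvalues solve det(λI - A) = 0.
Characteristic polynomial: λ^3 + 6*λ^2 + 10.83*λ + 5.336 = 0.
Factor: (λ + 2.3)(λ + 2.9)(λ + 0.8) = 0.
Roots: -0.8, -2.3, -2.9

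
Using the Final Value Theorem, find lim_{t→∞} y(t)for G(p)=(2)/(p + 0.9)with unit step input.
FVT: lim_{t→∞} y(t) = lim_{p→0} p*Y(p) where Y(p) = G(p)/p.
= lim_{p→0} G(p) = G(0) = num(0)/den(0) = 2/0.9 = 2.222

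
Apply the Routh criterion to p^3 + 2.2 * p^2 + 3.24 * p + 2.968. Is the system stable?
Routh array:
p^3: [1, 3.24]; p^2: [2.2, 2.968]; p^1: [1.89091]; p^0: [2.968]
First column: [1, 2.2, 1.89091, 2.968]. Sign changes = 0.
Yes, stable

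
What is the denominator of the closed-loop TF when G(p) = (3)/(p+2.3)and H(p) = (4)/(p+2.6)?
Characteristic poly = G_den * H_den + G_num * H_num = (p^2 + 4.9*p + 5.98) + (12) = p^2 + 4.9*p + 17.98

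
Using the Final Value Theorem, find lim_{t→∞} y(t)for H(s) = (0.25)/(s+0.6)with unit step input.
FVT: lim_{t→∞} y(t) = lim_{s→0} s*Y(s) where Y(s) = H(s)/s.
= lim_{s→0} H(s) = H(0) = num(0)/den(0) = 0.25/0.6 = 0.4167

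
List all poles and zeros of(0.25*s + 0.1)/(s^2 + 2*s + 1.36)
Set denominator = 0: s^2 + 2*s + 1.36 = 0 → Poles: -1 + 0.6j, -1 - 0.6j
Set numerator = 0: 0.25*s + 0.1 = 0 → Zeros: -0.4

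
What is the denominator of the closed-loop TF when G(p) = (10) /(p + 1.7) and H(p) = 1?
Characteristic poly = G_den * H_den + G_num * H_num = (p + 1.7) + (10) = p + 11.7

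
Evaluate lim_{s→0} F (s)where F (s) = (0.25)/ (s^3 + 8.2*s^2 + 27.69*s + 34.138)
DC gain = F(0) = num(0)/den(0) = 0.25/34.138 = 0.007323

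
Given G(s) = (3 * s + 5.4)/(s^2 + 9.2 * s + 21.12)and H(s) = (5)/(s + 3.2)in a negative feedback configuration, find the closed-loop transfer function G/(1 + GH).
Closed-loop T = G/(1+GH).
Numerator: G_num * H_den = 3*s^2 + 15*s + 17.28.
Denominator: G_den * H_den + G_num * H_num = (s^3 + 12.4*s^2 + 50.56*s + 67.584) + (15*s + 27) = s^3 + 12.4*s^2 + 65.56*s + 94.584.
T(s) = (3*s^2 + 15*s + 17.28)/(s^3 + 12.4*s^2 + 65.56*s + 94.584)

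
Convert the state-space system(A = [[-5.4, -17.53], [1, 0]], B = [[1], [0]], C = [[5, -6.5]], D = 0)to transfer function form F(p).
F(p) = C(pI - A)⁻¹B + D.
Characteristic polynomial det(pI - A) = p^2 + 5.4*p + 17.53.
Numerator from C·adj(pI-A)·B + D·det(pI-A) = 5*p - 6.5.
F(p) = (5*p - 6.5)/(p^2 + 5.4*p + 17.53)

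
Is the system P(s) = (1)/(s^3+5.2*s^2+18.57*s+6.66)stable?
Denominator: s^3 + 5.2*s^2 + 18.57*s + 6.66 = (s + 0.4)(s^2 + 4.8*s + 16.65). Poles: -0.4, -2.4 + 3.3j, -2.4 - 3.3j. All Re(p)<0: Yes (stable)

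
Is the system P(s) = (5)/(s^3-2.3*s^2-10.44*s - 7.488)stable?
Denominator: s^3 - 2.3*s^2 - 10.44*s - 7.488 = (s - 4.8)(s + 1.2)(s + 1.3). Poles: -1.2, -1.3, 4.8. All Re(p)<0: No (unstable)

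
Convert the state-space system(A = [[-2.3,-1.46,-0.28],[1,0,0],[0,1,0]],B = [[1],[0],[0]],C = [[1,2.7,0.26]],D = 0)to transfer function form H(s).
H(s) = C(sI - A)⁻¹B + D.
Characteristic polynomial det(sI - A) = s^3 + 2.3*s^2 + 1.46*s + 0.28.
Numerator from C·adj(sI-A)·B + D·det(sI-A) = s^2 + 2.7*s + 0.26.
H(s) = (s^2 + 2.7*s + 0.26)/(s^3 + 2.3*s^2 + 1.46*s + 0.28)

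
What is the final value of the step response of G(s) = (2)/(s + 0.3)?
FVT: lim_{t→∞} y(t) = lim_{s→0} s*Y(s) where Y(s) = G(s)/s.
= lim_{s→0} G(s) = G(0) = num(0)/den(0) = 2/0.3 = 6.667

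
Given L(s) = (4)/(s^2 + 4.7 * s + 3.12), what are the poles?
Set denominator = 0: s^2 + 4.7*s + 3.12 = (s + 0.8)(s + 3.9) = 0 → Poles: -0.8, -3.9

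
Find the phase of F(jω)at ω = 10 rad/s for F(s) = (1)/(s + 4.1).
Substitute s = j*10: F(j10) = 0.0350997 - 0.0856091j.
∠F(j10) = atan2(Im, Re) = atan2(-0.0856091, 0.0350997) = -67.71°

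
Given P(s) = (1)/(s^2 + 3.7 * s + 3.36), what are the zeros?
Numerator is a nonzero constant (1) → Zeros: none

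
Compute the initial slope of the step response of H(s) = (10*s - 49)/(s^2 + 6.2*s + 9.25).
IVT: y'(0⁺) = lim_{s→∞} s²·Y(s) = lim_{s→∞} s·H(s).
deg(num) = 1, deg(den) = 2, relative degree = 1, so s·H(s) → (leading num)/(leading den) = 10/1 = 10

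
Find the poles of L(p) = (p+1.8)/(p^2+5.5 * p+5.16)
Set denominator = 0: p^2 + 5.5*p + 5.16 = (p + 4.3)(p + 1.2) = 0 → Poles: -1.2, -4.3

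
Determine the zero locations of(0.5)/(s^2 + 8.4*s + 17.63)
Numerator is a nonzero constant (0.5) → Zeros: none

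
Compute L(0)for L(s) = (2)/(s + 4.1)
DC gain = L(0) = num(0)/den(0) = 2/4.1 = 0.4878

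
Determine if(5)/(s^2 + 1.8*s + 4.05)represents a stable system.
Denominator: s^2 + 1.8*s + 4.05. Poles: -0.9 + 1.8j, -0.9 - 1.8j. All Re(p)<0: Yes (stable)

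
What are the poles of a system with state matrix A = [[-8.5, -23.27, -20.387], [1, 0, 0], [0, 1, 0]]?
Eigenvalues solve det(λI - A) = 0.
Characteristic polynomial: λ^3 + 8.5*λ^2 + 23.27*λ + 20.387 = 0.
Factor: (λ + 1.9)(λ + 3.7)(λ + 2.9) = 0.
Roots: -1.9, -2.9, -3.7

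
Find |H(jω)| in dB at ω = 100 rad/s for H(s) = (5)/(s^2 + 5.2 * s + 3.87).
Substitute s = j*100: H(j100) = -0.000498844 - 2.59499e-05j.
|H(j100)| = sqrt(Re² + Im²) = 0.0004995.
20*log₁₀(0.0004995) = -66.03 dB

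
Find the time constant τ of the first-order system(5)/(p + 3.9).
First-order system: τ = -1/pole. Pole = -3.9. τ = -1/(-3.9) = 0.2564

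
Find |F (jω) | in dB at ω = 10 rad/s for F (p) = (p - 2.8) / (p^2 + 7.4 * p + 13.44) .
Substitute p = j*10: F(j10) = 0.0757495 - 0.0507686j.
|F(j10)| = sqrt(Re² + Im²) = 0.09119.
20*log₁₀(0.09119) = -20.80 dB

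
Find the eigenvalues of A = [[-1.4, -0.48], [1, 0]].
Eigenvalues solve det(λI - A) = 0.
Characteristic polynomial: λ^2 + 1.4*λ + 0.48 = 0.
Factor: (λ + 0.6)(λ + 0.8) = 0.
Roots: -0.6, -0.8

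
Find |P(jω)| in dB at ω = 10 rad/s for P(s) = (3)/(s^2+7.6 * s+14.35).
Substitute s = j*10: P(j10) = -0.0195967 - 0.0173888j.
|P(j10)| = sqrt(Re² + Im²) = 0.0262.
20*log₁₀(0.0262) = -31.63 dB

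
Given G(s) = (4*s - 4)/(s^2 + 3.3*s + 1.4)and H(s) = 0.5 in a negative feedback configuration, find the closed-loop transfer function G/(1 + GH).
Closed-loop T = G/(1+GH).
Numerator: G_num * H_den = 4*s - 4.
Denominator: G_den * H_den + G_num * H_num = (s^2 + 3.3*s + 1.4) + (2*s - 2) = s^2 + 5.3*s - 0.6.
T(s) = (4*s - 4)/(s^2 + 5.3*s - 0.6)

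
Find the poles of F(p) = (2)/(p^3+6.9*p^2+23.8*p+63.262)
Set denominator = 0: p^3 + 6.9*p^2 + 23.8*p + 63.262 = (p + 4.7)(p^2 + 2.2*p + 13.46) = 0 → Poles: -1.1 + 3.5j, -1.1 - 3.5j, -4.7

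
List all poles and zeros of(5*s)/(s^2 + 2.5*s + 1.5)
Set denominator = 0: s^2 + 2.5*s + 1.5 = (s + 1)(s + 1.5) = 0 → Poles: -1, -1.5
Set numerator = 0: 5*s = 0 → Zeros: 0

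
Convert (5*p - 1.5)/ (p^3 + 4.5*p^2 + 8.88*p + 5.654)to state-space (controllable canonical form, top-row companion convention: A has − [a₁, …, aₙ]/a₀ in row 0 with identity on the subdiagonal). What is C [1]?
Reachable canonical form: C = numerator coefficients (right-aligned, zero-padded to length n).
num = 5*p - 1.5, C = [[0, 5, -1.5]].
C[1] = 5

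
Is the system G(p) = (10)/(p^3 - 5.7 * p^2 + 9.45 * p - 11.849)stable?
Denominator: p^3 - 5.7*p^2 + 9.45*p - 11.849 = (p - 4.1)(p^2 - 1.6*p + 2.89). Poles: 0.8 + 1.5j, 0.8 - 1.5j, 4.1. All Re(p)<0: No (unstable)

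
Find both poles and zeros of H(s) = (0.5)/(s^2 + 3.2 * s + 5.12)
Set denominator = 0: s^2 + 3.2*s + 5.12 = 0 → Poles: -1.6 + 1.6j, -1.6 - 1.6j
Numerator is a nonzero constant (0.5) → Zeros: none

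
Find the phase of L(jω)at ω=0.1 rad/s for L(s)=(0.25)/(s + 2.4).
Substitute s = j*0.1: L(j0.1) = 0.103986 - 0.00433276j.
∠L(j0.1) = atan2(Im, Re) = atan2(-0.00433276, 0.103986) = -2.39°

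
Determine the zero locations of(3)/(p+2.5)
Numerator is a nonzero constant (3) → Zeros: none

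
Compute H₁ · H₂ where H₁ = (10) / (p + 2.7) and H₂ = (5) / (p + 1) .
Series: H = H₁ · H₂ = (n₁·n₂)/(d₁·d₂).
Num: n₁·n₂ = 50. Den: d₁·d₂ = p^2 + 3.7*p + 2.7.
H(p) = (50)/(p^2 + 3.7*p + 2.7)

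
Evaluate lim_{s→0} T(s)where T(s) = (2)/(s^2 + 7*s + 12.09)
DC gain = T(0) = num(0)/den(0) = 2/12.09 = 0.1654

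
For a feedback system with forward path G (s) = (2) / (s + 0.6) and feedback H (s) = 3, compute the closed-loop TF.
Closed-loop T = G/(1+GH).
Numerator: G_num * H_den = 2.
Denominator: G_den * H_den + G_num * H_num = (s + 0.6) + (6) = s + 6.6.
T(s) = (2)/(s + 6.6)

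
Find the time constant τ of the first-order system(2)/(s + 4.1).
First-order system: τ = -1/pole. Pole = -4.1. τ = -1/(-4.1) = 0.2439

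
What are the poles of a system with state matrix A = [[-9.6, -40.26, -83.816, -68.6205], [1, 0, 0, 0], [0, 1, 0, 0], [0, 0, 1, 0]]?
Eigenvalues solve det(λI - A) = 0.
Characteristic polynomial: λ^4 + 9.6*λ^3 + 40.26*λ^2 + 83.816*λ + 68.6205 = 0.
Factor: (λ + 2.3)(λ + 2.7)(λ^2 + 4.6*λ + 11.05) = 0.
Roots: -2.3, -2.3 + 2.4j, -2.3 - 2.4j, -2.7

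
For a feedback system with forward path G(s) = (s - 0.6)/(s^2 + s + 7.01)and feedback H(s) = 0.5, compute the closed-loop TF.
Closed-loop T = G/(1+GH).
Numerator: G_num * H_den = s - 0.6.
Denominator: G_den * H_den + G_num * H_num = (s^2 + s + 7.01) + (0.5*s - 0.3) = s^2 + 1.5*s + 6.71.
T(s) = (s - 0.6)/(s^2 + 1.5*s + 6.71)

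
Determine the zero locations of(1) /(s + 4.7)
Numerator is a nonzero constant (1) → Zeros: none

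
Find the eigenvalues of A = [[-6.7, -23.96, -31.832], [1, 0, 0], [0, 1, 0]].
Eigenvalues solve det(λI - A) = 0.
Characteristic polynomial: λ^3 + 6.7*λ^2 + 23.96*λ + 31.832 = 0.
Factor: (λ + 2.3)(λ^2 + 4.4*λ + 13.84) = 0.
Roots: -2.2 + 3j, -2.2 - 3j, -2.3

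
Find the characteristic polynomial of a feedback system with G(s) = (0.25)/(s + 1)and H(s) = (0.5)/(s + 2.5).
Characteristic poly = G_den * H_den + G_num * H_num = (s^2 + 3.5*s + 2.5) + (0.125) = s^2 + 3.5*s + 2.625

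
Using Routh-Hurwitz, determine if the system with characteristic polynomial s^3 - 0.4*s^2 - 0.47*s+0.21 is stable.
Routh array:
s^3: [1, -0.47]; s^2: [-0.4, 0.21]; s^1: [0.055]; s^0: [0.21]
First column: [1, -0.4, 0.055, 0.21]. Sign changes = 2.
No, unstable (2 RHP root(s))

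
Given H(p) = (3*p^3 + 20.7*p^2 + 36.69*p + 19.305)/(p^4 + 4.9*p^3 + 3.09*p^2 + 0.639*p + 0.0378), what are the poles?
Set denominator = 0: p^4 + 4.9*p^3 + 3.09*p^2 + 0.639*p + 0.0378 = (p + 4.2)(p + 0.3)(p + 0.1)(p + 0.3) = 0 → Poles: -0.1, -0.3, -0.3, -4.2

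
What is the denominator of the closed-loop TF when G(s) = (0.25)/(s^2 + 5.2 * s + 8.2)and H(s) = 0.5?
Characteristic poly = G_den * H_den + G_num * H_num = (s^2 + 5.2*s + 8.2) + (0.125) = s^2 + 5.2*s + 8.325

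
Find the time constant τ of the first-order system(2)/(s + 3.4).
First-order system: τ = -1/pole. Pole = -3.4. τ = -1/(-3.4) = 0.2941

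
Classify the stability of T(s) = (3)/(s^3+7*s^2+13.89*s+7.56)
Denominator: s^3 + 7*s^2 + 13.89*s + 7.56 = (s + 2.1)(s + 4)(s + 0.9). Poles: -0.9, -2.1, -4. Stable (all poles in LHP)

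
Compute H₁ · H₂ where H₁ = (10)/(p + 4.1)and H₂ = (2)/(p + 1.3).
Series: H = H₁ · H₂ = (n₁·n₂)/(d₁·d₂).
Num: n₁·n₂ = 20. Den: d₁·d₂ = p^2 + 5.4*p + 5.33.
H(p) = (20)/(p^2 + 5.4*p + 5.33)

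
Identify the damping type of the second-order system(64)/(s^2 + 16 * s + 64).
Standard form: ωn²/(s²+2ζωn·s+ωn²) gives ωn=8, ζ=1.
Critically damped (ζ = 1)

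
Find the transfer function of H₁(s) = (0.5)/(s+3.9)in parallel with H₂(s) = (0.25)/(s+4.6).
Parallel: H = H₁ + H₂ = (n₁·d₂ + n₂·d₁)/(d₁·d₂).
n₁·d₂ = 0.5*s + 2.3. n₂·d₁ = 0.25*s + 0.975. Sum = 0.75*s + 3.275. d₁·d₂ = s^2 + 8.5*s + 17.94.
H(s) = (0.75*s + 3.275)/(s^2 + 8.5*s + 17.94)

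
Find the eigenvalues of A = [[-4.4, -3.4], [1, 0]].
Eigenvalues solve det(λI - A) = 0.
Characteristic polynomial: λ^2 + 4.4*λ + 3.4 = 0.
Factor: (λ + 3.4)(λ + 1) = 0.
Roots: -1, -3.4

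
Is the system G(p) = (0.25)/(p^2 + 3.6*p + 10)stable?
Denominator: p^2 + 3.6*p + 10. Poles: -1.8 + 2.6j, -1.8 - 2.6j. All Re(p)<0: Yes (stable)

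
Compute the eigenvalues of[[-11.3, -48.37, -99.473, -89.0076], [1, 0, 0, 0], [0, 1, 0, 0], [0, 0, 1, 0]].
Eigenvalues solve det(λI - A) = 0.
Characteristic polynomial: λ^4 + 11.3*λ^3 + 48.37*λ^2 + 99.473*λ + 89.0076 = 0.
Factor: (λ + 4.4)(λ + 3.3)(λ^2 + 3.6*λ + 6.13) = 0.
Roots: -1.8 + 1.7j, -1.8 - 1.7j, -3.3, -4.4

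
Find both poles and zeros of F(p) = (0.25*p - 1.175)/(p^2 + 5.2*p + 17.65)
Set denominator = 0: p^2 + 5.2*p + 17.65 = 0 → Poles: -2.6 + 3.3j, -2.6 - 3.3j
Set numerator = 0: 0.25*p - 1.175 = 0 → Zeros: 4.7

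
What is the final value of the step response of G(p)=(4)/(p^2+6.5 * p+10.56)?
FVT: lim_{t→∞} y(t) = lim_{p→0} p*Y(p) where Y(p) = G(p)/p.
= lim_{p→0} G(p) = G(0) = num(0)/den(0) = 4/10.56 = 0.3788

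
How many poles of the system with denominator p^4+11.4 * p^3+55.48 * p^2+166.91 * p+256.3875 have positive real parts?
p^4 + 11.4*p^3 + 55.48*p^2 + 166.91*p + 256.3875 = (p + 4.3)(p + 4.5)(p^2 + 2.6*p + 13.25). Poles: -1.3 + 3.4j, -1.3 - 3.4j, -4.3, -4.5. RHP poles (Re>0): 0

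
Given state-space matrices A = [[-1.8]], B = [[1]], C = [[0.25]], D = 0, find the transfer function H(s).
H(s) = C(sI - A)⁻¹B + D.
Characteristic polynomial det(sI - A) = s + 1.8.
Numerator from C·adj(sI-A)·B + D·det(sI-A) = 0.25.
H(s) = (0.25)/(s + 1.8)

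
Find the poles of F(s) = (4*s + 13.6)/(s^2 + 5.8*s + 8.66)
Set denominator = 0: s^2 + 5.8*s + 8.66 = 0 → Poles: -2.9 + 0.5j, -2.9 - 0.5j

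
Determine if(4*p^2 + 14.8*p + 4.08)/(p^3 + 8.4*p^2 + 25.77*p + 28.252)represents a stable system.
Denominator: p^3 + 8.4*p^2 + 25.77*p + 28.252 = (p + 2.8)(p^2 + 5.6*p + 10.09). Poles: -2.8, -2.8 + 1.5j, -2.8 - 1.5j. All Re(p)<0: Yes (stable)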